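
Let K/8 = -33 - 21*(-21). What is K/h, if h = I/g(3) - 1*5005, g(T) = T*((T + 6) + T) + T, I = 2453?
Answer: -63648/96371 ≈ -0.66045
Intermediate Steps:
g(T) = T + T*(6 + 2*T) (g(T) = T*((6 + T) + T) + T = T*(6 + 2*T) + T = T + T*(6 + 2*T))
K = 3264 (K = 8*(-33 - 21*(-21)) = 8*(-33 + 441) = 8*408 = 3264)
h = -192742/39 (h = 2453/((3*(7 + 2*3))) - 1*5005 = 2453/((3*(7 + 6))) - 5005 = 2453/((3*13)) - 5005 = 2453/39 - 5005 = -192742/39 ≈ -4942.1)
K/h = 3264/(-192742/39) = 3264*(-39/192742) = -63648/96371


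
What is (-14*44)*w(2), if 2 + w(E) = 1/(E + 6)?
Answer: 1155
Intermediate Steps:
w(E) = -2 + 1/(6 + E) (w(E) = -2 + 1/(E + 6) = -2 + 1/(6 + E))
(-14*44)*w(2) = (-14*44)*((-11 - 2*2)/(6 + 2)) = -616*(-11 - 4)/8 = -77*(-15) = -616*(-15/8) = 1155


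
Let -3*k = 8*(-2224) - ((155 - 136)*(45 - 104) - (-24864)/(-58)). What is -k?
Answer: -157009/29 ≈ -5414.1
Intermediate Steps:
k = 157009/29 (k = -(8*(-2224) - ((155 - 136)*(45 - 104) - (-24864)/(-58)))/3 = -(-17792 - (19*(-59) - (-24864)*(-1)/58))/3 = -(-17792 - (-1121 - 296*42/29))/3 = -(-17792 - (-1121 - 12432/29))/3 = -(-17792 - 1*(-44941/29))/3 = -(-17792 + 44941/29)/3 = -⅓*(-471027/29) = 157009/29 ≈ 5414.1)
-k = -1*157009/29 = -157009/29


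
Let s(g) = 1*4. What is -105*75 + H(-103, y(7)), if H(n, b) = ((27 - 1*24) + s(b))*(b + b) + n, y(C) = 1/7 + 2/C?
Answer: -7972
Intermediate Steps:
s(g) = 4
y(C) = ⅐ + 2/C (y(C) = 1*(⅐) + 2/C = ⅐ + 2/C)
H(n, b) = n + 14*b (H(n, b) = ((27 - 1*24) + 4)*(b + b) + n = ((27 - 24) + 4)*(2*b) + n = (3 + 4)*(2*b) + n = 7*(2*b) + n = 14*b + n = n + 14*b)
-105*75 + H(-103, y(7)) = -105*75 + (-103 + 14*((⅐)*(14 + 7)/7)) = -7875 + (-103 + 14*((⅐)*(⅐)*21)) = -7875 + (-103 + 14*(3/7)) = -7875 + (-103 + 6) = -7875 - 97 = -7972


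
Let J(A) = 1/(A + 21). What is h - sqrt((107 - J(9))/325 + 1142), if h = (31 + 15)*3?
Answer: 138 - sqrt(4343706510)/1950 ≈ 104.20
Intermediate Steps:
J(A) = 1/(21 + A)
h = 138 (h = 46*3 = 138)
h - sqrt((107 - J(9))/325 + 1142) = 138 - sqrt((107 - 1/(21 + 9))/325 + 1142) = 138 - sqrt((107 - 1/30)*(1/325) + 1142) = 138 - sqrt((3209/30)*(1/325) + 1142) = 138 - sqrt(3209/9750 + 1142) = 138 - sqrt(11137709/9750) = 138 - sqrt(4343706510)/1950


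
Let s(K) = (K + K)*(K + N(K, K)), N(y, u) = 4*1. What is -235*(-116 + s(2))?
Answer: 21620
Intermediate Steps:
N(y, u) = 4
s(K) = 2*K*(4 + K) (s(K) = (K + K)*(K + 4) = (2*K)*(4 + K) = 2*K*(4 + K))
-235*(-116 + s(2)) = -235*(-116 + 2*2*(4 + 2)) = -235*(-116 + 2*2*6) = -235*(-116 + 24) = -235*(-92) = 21620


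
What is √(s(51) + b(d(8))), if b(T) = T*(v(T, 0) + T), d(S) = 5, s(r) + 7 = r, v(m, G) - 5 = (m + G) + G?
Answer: √119 ≈ 10.909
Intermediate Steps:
v(m, G) = 5 + m + 2*G (v(m, G) = 5 + ((m + G) + G) = 5 + ((G + m) + G) = 5 + (m + 2*G) = 5 + m + 2*G)
s(r) = -7 + r
b(T) = T*(5 + 2*T) (b(T) = T*((5 + T + 2*0) + T) = T*((5 + T + 0) + T) = T*((5 + T) + T) = T*(5 + 2*T))
√(s(51) + b(d(8))) = √((-7 + 51) + 5*(5 + 2*5)) = √(44 + 5*(5 + 10)) = √(44 + 5*15) = √(44 + 75) = √119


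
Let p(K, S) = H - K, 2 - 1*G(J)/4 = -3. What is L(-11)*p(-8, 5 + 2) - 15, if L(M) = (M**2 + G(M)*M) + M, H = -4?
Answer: -455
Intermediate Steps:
G(J) = 20 (G(J) = 8 - 4*(-3) = 8 + 12 = 20)
L(M) = M**2 + 21*M (L(M) = (M**2 + 20*M) + M = M**2 + 21*M)
p(K, S) = -4 - K
L(-11)*p(-8, 5 + 2) - 15 = (-11*(21 - 11))*(-4 - 1*(-8)) - 15 = (-11*10)*(-4 + 8) - 15 = -110*4 - 15 = -440 - 15 = -455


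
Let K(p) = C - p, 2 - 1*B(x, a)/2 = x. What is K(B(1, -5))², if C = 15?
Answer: 169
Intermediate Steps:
B(x, a) = 4 - 2*x
K(p) = 15 - p
K(B(1, -5))² = (15 - (4 - 2*1))² = (15 - (4 - 2))² = (15 - 1*2)² = (15 - 2)² = 13² = 169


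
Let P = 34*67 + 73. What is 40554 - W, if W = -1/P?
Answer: 95342455/2351 ≈ 40554.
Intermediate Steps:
P = 2351 (P = 2278 + 73 = 2351)
W = -1/2351 ≈ -0.00042535
40554 - W = 40554 - 1*(-1/2351) = 40554 + 1/2351 = 95342455/2351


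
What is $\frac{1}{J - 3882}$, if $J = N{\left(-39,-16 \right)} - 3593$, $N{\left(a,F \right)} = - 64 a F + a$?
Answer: $- \frac{1}{47450} \approx -2.1075 \cdot 10^{-5}$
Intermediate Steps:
$N{\left(a,F \right)} = a - 64 F a$ ($N{\left(a,F \right)} = - 64 F a + a = a - 64 F a$)
$J = -43568$ ($J = - 39 \left(1 - -1024\right) - 3593 = - 39 \left(1 + 1024\right) - 3593 = \left(-39\right) 1025 - 3593 = -39975 - 3593 = -43568$)
$\frac{1}{J - 3882} = \frac{1}{-43568 - 3882} = \frac{1}{-47450} = - \frac{1}{47450}$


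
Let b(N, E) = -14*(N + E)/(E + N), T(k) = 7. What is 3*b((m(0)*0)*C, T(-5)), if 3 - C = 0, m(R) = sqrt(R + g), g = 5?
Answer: -42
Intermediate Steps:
m(R) = sqrt(5 + R) (m(R) = sqrt(R + 5) = sqrt(5 + R))
C = 3 (C = 3 - 1*0 = 3 + 0 = 3)
b(N, E) = -14 (b(N, E) = -14/((E + N)/(E + N)) = -14/1 = -14*1 = -14)
3*b((m(0)*0)*C, T(-5)) = 3*(-14) = -42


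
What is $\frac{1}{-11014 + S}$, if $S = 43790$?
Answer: $\frac{1}{32776} \approx 3.051 \cdot 10^{-5}$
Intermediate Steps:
$\frac{1}{-11014 + S} = \frac{1}{-11014 + 43790} = \frac{1}{32776}$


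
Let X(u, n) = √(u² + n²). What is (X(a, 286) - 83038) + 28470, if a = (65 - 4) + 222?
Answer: -54568 + √161885 ≈ -54166.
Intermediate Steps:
a = 283 (a = 61 + 222 = 283)
X(u, n) = √(n² + u²)
(X(a, 286) - 83038) + 28470 = (√(286² + 283²) - 83038) + 28470 = (√(81796 + 80089) - 83038) + 28470 = (√161885 - 83038) + 28470 = (-83038 + √161885) + 28470 = -54568 + √161885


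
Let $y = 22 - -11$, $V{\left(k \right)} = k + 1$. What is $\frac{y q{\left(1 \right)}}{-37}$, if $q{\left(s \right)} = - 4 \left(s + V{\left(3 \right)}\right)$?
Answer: $\frac{660}{37} \approx 17.838$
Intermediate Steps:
$V{\left(k \right)} = 1 + k$
$y = 33$ ($y = 22 + 11 = 33$)
$q{\left(s \right)} = -16 - 4 s$ ($q{\left(s \right)} = - 4 \left(s + \left(1 + 3\right)\right) = - 4 \left(s + 4\right) = - 4 \left(4 + s\right) = -16 - 4 s$)
$\frac{y q{\left(1 \right)}}{-37} = \frac{33 \left(-16 - 4\right)}{-37} = 33 \left(-16 - 4\right) \left(- \frac{1}{37}\right) = 33 \left(-20\right) \left(- \frac{1}{37}\right) = \left(-660\right) \left(- \frac{1}{37}\right) = \frac{660}{37}$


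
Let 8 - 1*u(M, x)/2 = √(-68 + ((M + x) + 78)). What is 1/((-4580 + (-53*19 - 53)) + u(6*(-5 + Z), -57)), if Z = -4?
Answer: I/(2*(√101 - 2812*I)) ≈ -0.00017781 + 6.3547e-7*I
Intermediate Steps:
u(M, x) = 16 - 2*√(10 + M + x) (u(M, x) = 16 - 2*√(-68 + ((M + x) + 78)) = 16 - 2*√(-68 + (78 + M + x)) = 16 - 2*√(10 + M + x))
1/((-4580 + (-53*19 - 53)) + u(6*(-5 + Z), -57)) = 1/((-4580 + (-53*19 - 53)) + (16 - 2*√(10 + 6*(-5 - 4) - 57))) = 1/((-4580 + (-1007 - 53)) + (16 - 2*√(10 + 6*(-9) - 57))) = 1/((-4580 - 1060) + (16 - 2*√(10 - 54 - 57))) = 1/(-5640 + (16 - 2*I*√101)) = 1/(-5624 - 2*I*√101)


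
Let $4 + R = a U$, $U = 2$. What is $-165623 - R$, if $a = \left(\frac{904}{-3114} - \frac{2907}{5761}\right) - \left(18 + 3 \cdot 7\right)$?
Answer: $- \frac{1484868148115}{8969877} \approx -1.6554 \cdot 10^{5}$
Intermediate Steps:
$a = - \frac{356955374}{8969877}$ ($a = \left(904 \left(- \frac{1}{3114}\right) - \frac{2907}{5761}\right) - \left(18 + 21\right) = \left(- \frac{452}{1557} - \frac{2907}{5761}\right) - 39 = - \frac{7130171}{8969877} - 39 = - \frac{356955374}{8969877} \approx -39.795$)
$R = - \frac{749790256}{8969877}$ ($R = -4 - \frac{713910748}{8969877} = - \frac{749790256}{8969877} \approx -83.59$)
$-165623 - R = -165623 - - \frac{749790256}{8969877} = -165623 + \frac{749790256}{8969877} = - \frac{1484868148115}{8969877}$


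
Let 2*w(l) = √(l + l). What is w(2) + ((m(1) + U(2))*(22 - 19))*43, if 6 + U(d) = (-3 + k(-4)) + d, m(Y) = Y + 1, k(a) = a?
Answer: -1160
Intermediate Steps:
m(Y) = 1 + Y
U(d) = -13 + d (U(d) = -6 + ((-3 - 4) + d) = -6 + (-7 + d) = -13 + d)
w(l) = √2*√l/2 (w(l) = √(l + l)/2 = √(2*l)/2 = (√2*√l)/2 = √2*√l/2)
w(2) + ((m(1) + U(2))*(22 - 19))*43 = √2*√2/2 + (((1 + 1) + (-13 + 2))*(22 - 19))*43 = 1 + ((2 - 11)*3)*43 = 1 - 9*3*43 = 1 - 27*43 = 1 - 1161 = -1160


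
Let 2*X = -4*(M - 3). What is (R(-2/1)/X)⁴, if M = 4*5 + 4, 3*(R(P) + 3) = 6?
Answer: 1/3111696 ≈ 3.2137e-7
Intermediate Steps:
R(P) = -1 (R(P) = -3 + (⅓)*6 = -3 + 2 = -1)
M = 24 (M = 20 + 4 = 24)
X = -42 (X = (-4*(24 - 3))/2 = (-4*21)/2 = (½)*(-84) = -42)
(R(-2/1)/X)⁴ = (-1/(-42))⁴ = (-1*(-1/42))⁴ = (1/42)⁴ = 1/3111696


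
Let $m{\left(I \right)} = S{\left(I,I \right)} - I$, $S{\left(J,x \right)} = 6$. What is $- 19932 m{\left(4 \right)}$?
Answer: $-39864$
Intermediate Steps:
$m{\left(I \right)} = 6 - I$
$- 19932 m{\left(4 \right)} = - 19932 \left(6 - 4\right) = \left(-19932\right) 2 = -39864$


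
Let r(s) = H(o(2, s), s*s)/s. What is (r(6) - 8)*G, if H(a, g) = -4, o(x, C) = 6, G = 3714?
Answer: -32188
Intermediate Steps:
r(s) = -4/s
(r(6) - 8)*G = (-4/6 - 8)*3714 = (-4*⅙ - 8)*3714 = (-⅔ - 8)*3714 = -26/3*3714 = -32188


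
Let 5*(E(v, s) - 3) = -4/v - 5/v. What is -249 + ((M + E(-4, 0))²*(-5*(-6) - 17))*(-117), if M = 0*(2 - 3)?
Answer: -7341081/400 ≈ -18353.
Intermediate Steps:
E(v, s) = 3 - 9/(5*v) (E(v, s) = 3 + (-4/v - 5/v)/5 = 3 + (-9/v)/5 = 3 - 9/(5*v))
M = 0 (M = 0*(-1) = 0)
-249 + ((M + E(-4, 0))²*(-5*(-6) - 17))*(-117) = -249 + ((0 + (3 - 9/5/(-4)))²*(-5*(-6) - 17))*(-117) = -249 + ((0 + (3 - 9/5*(-¼)))²*(30 - 17))*(-117) = -249 + ((0 + (3 + 9/20))²*13)*(-117) = -249 + ((0 + 69/20)²*13)*(-117) = -249 + ((69/20)²*13)*(-117) = -249 + ((4761/400)*13)*(-117) = -249 + (61893/400)*(-117) = -249 - 7241481/400 = -7341081/400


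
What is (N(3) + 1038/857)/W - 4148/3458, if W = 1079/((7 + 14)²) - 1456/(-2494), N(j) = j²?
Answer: 412191031195/189956289341 ≈ 2.1699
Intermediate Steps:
W = 1666561/549927 (W = 1079/(21²) - 1456*(-1/2494) = 1079/441 + 728/1247 = 1666561/549927 ≈ 3.0305)
(N(3) + 1038/857)/W - 4148/3458 = (3² + 1038/857)/(1666561/549927) - 4148/3458 = (9 + 1038*(1/857))*(549927/1666561) - 4148*1/3458 = (9 + 1038/857)*(549927/1666561) - 2074/1729 = (8751/857)*(549927/1666561) - 2074/1729 = 4812411177/1428242777 - 2074/1729 = 412191031195/189956289341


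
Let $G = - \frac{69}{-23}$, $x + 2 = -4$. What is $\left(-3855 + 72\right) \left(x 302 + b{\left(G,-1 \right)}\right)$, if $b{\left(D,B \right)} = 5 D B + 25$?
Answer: $6816966$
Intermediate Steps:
$x = -6$ ($x = -2 - 4 = -6$)
$G = 3$ ($G = \left(-69\right) \left(- \frac{1}{23}\right) = 3$)
$b{\left(D,B \right)} = 25 + 5 B D$ ($b{\left(D,B \right)} = 5 B D + 25 = 25 + 5 B D$)
$\left(-3855 + 72\right) \left(x 302 + b{\left(G,-1 \right)}\right) = \left(-3855 + 72\right) \left(\left(-6\right) 302 + \left(25 + 5 \left(-1\right) 3\right)\right) = - 3783 \left(-1812 + \left(25 - 15\right)\right) = - 3783 \left(-1812 + 10\right) = \left(-3783\right) \left(-1802\right) = 6816966$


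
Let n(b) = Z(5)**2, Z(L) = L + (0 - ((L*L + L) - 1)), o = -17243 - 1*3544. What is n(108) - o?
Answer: 21363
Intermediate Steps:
o = -20787 (o = -17243 - 3544 = -20787)
Z(L) = 1 - L**2 (Z(L) = L + (0 - ((L**2 + L) - 1)) = L + (0 - ((L + L**2) - 1)) = L + (0 - (-1 + L + L**2)) = L + (0 + (1 - L - L**2)) = L + (1 - L - L**2) = 1 - L**2)
n(b) = 576 (n(b) = (1 - 1*5**2)**2 = (1 - 1*25)**2 = (1 - 25)**2 = (-24)**2 = 576)
n(108) - o = 576 - 1*(-20787) = 576 + 20787 = 21363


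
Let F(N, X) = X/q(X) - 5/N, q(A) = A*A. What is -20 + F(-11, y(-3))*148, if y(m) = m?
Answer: -68/33 ≈ -2.0606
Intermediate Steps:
q(A) = A²
F(N, X) = 1/X - 5/N (F(N, X) = X/(X²) - 5/N = X/X² - 5/N = 1/X - 5/N)
-20 + F(-11, y(-3))*148 = -20 + (1/(-3) - 5/(-11))*148 = -20 + (-⅓ - 5*(-1/11))*148 = -20 + (-⅓ + 5/11)*148 = -20 + (4/33)*148 = -20 + 592/33 = -68/33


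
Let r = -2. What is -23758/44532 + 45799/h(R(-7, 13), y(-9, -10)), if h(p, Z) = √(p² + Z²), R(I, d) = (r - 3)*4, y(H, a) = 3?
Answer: -11879/22266 + 45799*√409/409 ≈ 2264.1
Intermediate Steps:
R(I, d) = -20 (R(I, d) = (-2 - 3)*4 = -5*4 = -20)
h(p, Z) = √(Z² + p²)
-23758/44532 + 45799/h(R(-7, 13), y(-9, -10)) = -23758/44532 + 45799/(√(3² + (-20)²)) = -23758*1/44532 + 45799/(√(9 + 400)) = -11879/22266 + 45799/(√409) = -11879/22266 + 45799*(√409/409) = -11879/22266 + 45799*√409/409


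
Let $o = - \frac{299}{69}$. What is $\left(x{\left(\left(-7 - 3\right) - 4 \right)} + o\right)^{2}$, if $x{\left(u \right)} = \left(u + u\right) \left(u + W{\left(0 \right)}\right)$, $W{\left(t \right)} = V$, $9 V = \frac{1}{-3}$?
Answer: $\frac{110145025}{729} \approx 1.5109 \cdot 10^{5}$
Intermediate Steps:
$V = - \frac{1}{27}$ ($V = \frac{1}{9 \left(-3\right)} = \frac{1}{9} \left(- \frac{1}{3}\right) = - \frac{1}{27} \approx -0.037037$)
$W{\left(t \right)} = - \frac{1}{27}$
$x{\left(u \right)} = 2 u \left(- \frac{1}{27} + u\right)$ ($x{\left(u \right)} = \left(u + u\right) \left(u - \frac{1}{27}\right) = 2 u \left(- \frac{1}{27} + u\right)$)
$o = - \frac{13}{3}$ ($o = \left(-299\right) \frac{1}{69} = - \frac{13}{3} \approx -4.3333$)
$\left(x{\left(\left(-7 - 3\right) - 4 \right)} + o\right)^{2} = \left(\frac{2 \left(\left(-7 - 3\right) - 4\right) \left(-1 + 27 \left(\left(-7 - 3\right) - 4\right)\right)}{27} - \frac{13}{3}\right)^{2} = \left(\frac{2 \left(-10 - 4\right) \left(-1 + 27 \left(-10 - 4\right)\right)}{27} - \frac{13}{3}\right)^{2} = \left(\frac{2}{27} \left(-14\right) \left(-1 + 27 \left(-14\right)\right) - \frac{13}{3}\right)^{2} = \left(\frac{2}{27} \left(-14\right) \left(-1 - 378\right) - \frac{13}{3}\right)^{2} = \left(\frac{2}{27} \left(-14\right) \left(-379\right) - \frac{13}{3}\right)^{2} = \left(\frac{10612}{27} - \frac{13}{3}\right)^{2} = \left(\frac{10495}{27}\right)^{2} = \frac{110145025}{729}$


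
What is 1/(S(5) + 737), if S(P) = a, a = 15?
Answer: 1/752 ≈ 0.0013298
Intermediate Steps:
S(P) = 15
1/(S(5) + 737) = 1/(15 + 737) = 1/752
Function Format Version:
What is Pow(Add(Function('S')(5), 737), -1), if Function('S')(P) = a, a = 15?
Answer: Rational(1, 752) ≈ 0.0013298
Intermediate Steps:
Function('S')(P) = 15
Pow(Add(Function('S')(5), 737), -1) = Pow(Add(15, 737), -1) = Pow(752, -1) = Rational(1, 752)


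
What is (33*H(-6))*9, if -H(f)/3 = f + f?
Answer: 10692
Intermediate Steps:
H(f) = -6*f (H(f) = -3*(f + f) = -6*f)
(33*H(-6))*9 = (33*(-6*(-6)))*9 = (33*36)*9 = 1188*9 = 10692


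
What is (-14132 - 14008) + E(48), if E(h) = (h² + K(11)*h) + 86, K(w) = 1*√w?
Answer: -25750 + 48*√11 ≈ -25591.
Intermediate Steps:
K(w) = √w
E(h) = 86 + h² + h*√11 (E(h) = (h² + √11*h) + 86 = (h² + h*√11) + 86 = 86 + h² + h*√11)
(-14132 - 14008) + E(48) = (-14132 - 14008) + (86 + 48² + 48*√11) = -28140 + (86 + 2304 + 48*√11) = -28140 + (2390 + 48*√11) = -25750 + 48*√11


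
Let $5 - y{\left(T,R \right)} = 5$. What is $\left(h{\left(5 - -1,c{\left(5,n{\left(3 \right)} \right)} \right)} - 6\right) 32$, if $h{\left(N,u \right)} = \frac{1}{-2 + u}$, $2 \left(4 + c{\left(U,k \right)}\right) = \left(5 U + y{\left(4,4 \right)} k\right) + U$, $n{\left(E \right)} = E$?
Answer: $- \frac{1696}{9} \approx -188.44$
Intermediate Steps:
$y{\left(T,R \right)} = 0$ ($y{\left(T,R \right)} = 5 - 5 = 0$)
$c{\left(U,k \right)} = -4 + 3 U$ ($c{\left(U,k \right)} = -4 + \frac{\left(5 U + 0 k\right) + U}{2} = -4 + \frac{\left(5 U + 0\right) + U}{2} = -4 + \frac{5 U + U}{2} = -4 + \frac{6 U}{2} = -4 + 3 U$)
$\left(h{\left(5 - -1,c{\left(5,n{\left(3 \right)} \right)} \right)} - 6\right) 32 = \left(\frac{1}{-2 + \left(-4 + 3 \cdot 5\right)} - 6\right) 32 = \left(\frac{1}{-2 + \left(-4 + 15\right)} - 6\right) 32 = \left(\frac{1}{-2 + 11} - 6\right) 32 = \left(\frac{1}{9} - 6\right) 32 = \left(- \frac{53}{9}\right) 32 = - \frac{1696}{9}$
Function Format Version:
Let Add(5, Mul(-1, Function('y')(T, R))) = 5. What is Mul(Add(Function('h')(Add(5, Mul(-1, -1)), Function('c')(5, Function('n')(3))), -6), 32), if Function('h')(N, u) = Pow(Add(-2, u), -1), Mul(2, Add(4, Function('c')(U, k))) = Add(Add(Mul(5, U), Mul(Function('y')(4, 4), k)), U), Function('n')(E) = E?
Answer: Rational(-1696, 9) ≈ -188.44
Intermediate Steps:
Function('y')(T, R) = 0 (Function('y')(T, R) = Add(5, Mul(-1, 5)) = Add(5, -5) = 0)
Function('c')(U, k) = Add(-4, Mul(3, U)) (Function('c')(U, k) = Add(-4, Mul(Rational(1, 2), Add(Add(Mul(5, U), Mul(0, k)), U))) = Add(-4, Mul(Rational(1, 2), Add(Add(Mul(5, U), 0), U))) = Add(-4, Mul(Rational(1, 2), Add(Mul(5, U), U))) = Add(-4, Mul(Rational(1, 2), Mul(6, U))) = Add(-4, Mul(3, U)))
Mul(Add(Function('h')(Add(5, Mul(-1, -1)), Function('c')(5, Function('n')(3))), -6), 32) = Mul(Add(Pow(Add(-2, Add(-4, Mul(3, 5))), -1), -6), 32) = Mul(Add(Pow(Add(-2, Add(-4, 15)), -1), -6), 32) = Mul(Add(Pow(Add(-2, 11), -1), -6), 32) = Mul(Add(Pow(9, -1), -6), 32) = Mul(Add(Rational(1, 9), -6), 32) = Mul(Rational(-53, 9), 32) = Rational(-1696, 9)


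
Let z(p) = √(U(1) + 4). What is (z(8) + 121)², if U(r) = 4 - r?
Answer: (121 + √7)² ≈ 15288.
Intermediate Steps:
z(p) = √7 (z(p) = √((4 - 1*1) + 4) = √((4 - 1) + 4) = √(3 + 4) = √7)
(z(8) + 121)² = (√7 + 121)² = (121 + √7)²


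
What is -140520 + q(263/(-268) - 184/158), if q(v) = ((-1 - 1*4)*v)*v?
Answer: -62998914411125/448253584 ≈ -1.4054e+5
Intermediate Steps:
q(v) = -5*v**2 (q(v) = ((-1 - 4)*v)*v = (-5*v)*v = -5*v**2)
-140520 + q(263/(-268) - 184/158) = -140520 - 5*(263/(-268) - 184/158)**2 = -140520 - 5*(263*(-1/268) - 184*1/158)**2 = -140520 - 5*(-263/268 - 92/79)**2 = -140520 - 5*(-45433/21172)**2 = -140520 - 5*2064157489/448253584 = -140520 - 10320787445/448253584 = -62998914411125/448253584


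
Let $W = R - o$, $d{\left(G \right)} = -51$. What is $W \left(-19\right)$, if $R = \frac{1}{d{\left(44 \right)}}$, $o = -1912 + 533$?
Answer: $- \frac{1336232}{51} \approx -26201.0$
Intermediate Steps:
$o = -1379$
$R = - \frac{1}{51}$ ($R = \frac{1}{-51} = - \frac{1}{51} \approx -0.019608$)
$W = \frac{70328}{51}$ ($W = - \frac{1}{51} - -1379 = - \frac{1}{51} + 1379 = \frac{70328}{51} \approx 1379.0$)
$W \left(-19\right) = \frac{70328}{51} \left(-19\right) = - \frac{1336232}{51}$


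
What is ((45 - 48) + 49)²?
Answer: 2116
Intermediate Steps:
((45 - 48) + 49)² = (-3 + 49)² = 46² = 2116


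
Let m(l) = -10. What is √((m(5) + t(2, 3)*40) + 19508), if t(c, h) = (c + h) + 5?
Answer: √19898 ≈ 141.06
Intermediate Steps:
t(c, h) = 5 + c + h
√((m(5) + t(2, 3)*40) + 19508) = √((-10 + (5 + 2 + 3)*40) + 19508) = √((-10 + 10*40) + 19508) = √((-10 + 400) + 19508) = √(390 + 19508) = √19898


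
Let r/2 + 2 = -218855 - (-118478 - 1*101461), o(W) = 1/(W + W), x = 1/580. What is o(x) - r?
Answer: -1874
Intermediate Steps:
x = 1/580 ≈ 0.0017241
o(W) = 1/(2*W)
r = 2164 (r = -4 + 2*(-218855 - (-118478 - 1*101461)) = -4 + 2*(-218855 - (-118478 - 101461)) = -4 + 2*(-218855 - 1*(-219939)) = -4 + 2*(-218855 + 219939) = -4 + 2*1084 = -4 + 2168 = 2164)
o(x) - r = 1/(2*(1/580)) - 1*2164 = (½)*580 - 2164 = 290 - 2164 = -1874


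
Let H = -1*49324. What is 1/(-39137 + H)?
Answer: -1/88461 ≈ -1.1304e-5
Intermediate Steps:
H = -49324
1/(-39137 + H) = 1/(-39137 - 49324) = 1/(-88461) = -1/88461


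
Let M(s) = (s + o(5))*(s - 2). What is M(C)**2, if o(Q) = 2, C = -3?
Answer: 25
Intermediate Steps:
M(s) = (-2 + s)*(2 + s) (M(s) = (s + 2)*(s - 2) = (2 + s)*(-2 + s) = (-2 + s)*(2 + s))
M(C)**2 = (-4 + (-3)**2)**2 = (-4 + 9)**2 = 5**2 = 25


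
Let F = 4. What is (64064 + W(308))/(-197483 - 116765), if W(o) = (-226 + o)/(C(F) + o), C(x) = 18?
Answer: -10442473/51222424 ≈ -0.20387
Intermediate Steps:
W(o) = (-226 + o)/(18 + o)
(64064 + W(308))/(-197483 - 116765) = (64064 + (-226 + 308)/(18 + 308))/(-197483 - 116765) = (64064 + 82/326)/(-314248) = (64064 + (1/326)*82)*(-1/314248) = (64064 + 41/163)*(-1/314248) = (10442473/163)*(-1/314248) = -10442473/51222424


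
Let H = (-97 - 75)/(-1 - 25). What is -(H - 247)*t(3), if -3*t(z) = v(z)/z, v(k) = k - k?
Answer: 0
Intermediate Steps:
v(k) = 0
t(z) = 0 (t(z) = -0/z = -⅓*0 = 0)
H = 86/13 (H = -172/(-26) = -172*(-1/26) = 86/13 ≈ 6.6154)
-(H - 247)*t(3) = -(86/13 - 247)*0 = -(-3125)*0/13 = -1*0 = 0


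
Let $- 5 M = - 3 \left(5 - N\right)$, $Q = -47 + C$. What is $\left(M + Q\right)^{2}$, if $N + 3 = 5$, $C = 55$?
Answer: $\frac{2401}{25} \approx 96.04$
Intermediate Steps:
$N = 2$ ($N = -3 + 5 = 2$)
$Q = 8$ ($Q = -47 + 55 = 8$)
$M = \frac{9}{5}$ ($M = - \frac{\left(-3\right) \left(5 - 2\right)}{5} = - \frac{\left(-3\right) 3}{5} = \left(- \frac{1}{5}\right) \left(-9\right) = \frac{9}{5} \approx 1.8$)
$\left(M + Q\right)^{2} = \left(\frac{9}{5} + 8\right)^{2} = \left(\frac{49}{5}\right)^{2} = \frac{2401}{25}$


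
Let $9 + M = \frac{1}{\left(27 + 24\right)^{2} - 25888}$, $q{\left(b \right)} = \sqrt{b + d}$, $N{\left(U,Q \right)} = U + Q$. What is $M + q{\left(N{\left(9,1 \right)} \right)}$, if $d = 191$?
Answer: $- \frac{209584}{23287} + \sqrt{201} \approx 5.1774$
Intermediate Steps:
$N{\left(U,Q \right)} = Q + U$
$q{\left(b \right)} = \sqrt{191 + b}$ ($q{\left(b \right)} = \sqrt{b + 191} = \sqrt{191 + b}$)
$M = - \frac{209584}{23287}$ ($M = -9 + \frac{1}{\left(27 + 24\right)^{2} - 25888} = -9 + \frac{1}{51^{2} - 25888} = -9 + \frac{1}{2601 - 25888} = -9 + \frac{1}{-23287} = -9 - \frac{1}{23287} = - \frac{209584}{23287} \approx -9.0$)
$M + q{\left(N{\left(9,1 \right)} \right)} = - \frac{209584}{23287} + \sqrt{191 + \left(1 + 9\right)} = - \frac{209584}{23287} + \sqrt{191 + 10} = - \frac{209584}{23287} + \sqrt{201}$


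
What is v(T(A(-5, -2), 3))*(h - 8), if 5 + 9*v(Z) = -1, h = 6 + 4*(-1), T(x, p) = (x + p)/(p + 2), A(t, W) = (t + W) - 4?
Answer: 4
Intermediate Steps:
A(t, W) = -4 + W + t (A(t, W) = (W + t) - 4 = -4 + W + t)
T(x, p) = (p + x)/(2 + p)
h = 2 (h = 6 - 4 = 2)
v(Z) = -2/3 (v(Z) = -5/9 + (1/9)*(-1) = -5/9 - 1/9 = -2/3)
v(T(A(-5, -2), 3))*(h - 8) = -2*(2 - 8)/3 = -2/3*(-6) = 4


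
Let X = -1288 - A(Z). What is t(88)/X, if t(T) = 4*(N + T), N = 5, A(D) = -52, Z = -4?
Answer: -31/103 ≈ -0.30097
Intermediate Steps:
t(T) = 20 + 4*T (t(T) = 4*(5 + T) = 20 + 4*T)
X = -1236 (X = -1288 - 1*(-52) = -1288 + 52 = -1236)
t(88)/X = (20 + 4*88)/(-1236) = (20 + 352)*(-1/1236) = 372*(-1/1236) = -31/103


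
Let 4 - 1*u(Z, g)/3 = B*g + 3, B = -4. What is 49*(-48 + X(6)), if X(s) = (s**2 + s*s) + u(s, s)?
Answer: 4851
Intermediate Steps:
u(Z, g) = 3 + 12*g (u(Z, g) = 12 - 3*(-4*g + 3) = 12 - 3*(3 - 4*g) = 12 + (-9 + 12*g) = 3 + 12*g)
X(s) = 3 + 2*s**2 + 12*s (X(s) = (s**2 + s*s) + (3 + 12*s) = (s**2 + s**2) + (3 + 12*s) = 2*s**2 + (3 + 12*s) = 3 + 2*s**2 + 12*s)
49*(-48 + X(6)) = 49*(-48 + (3 + 2*6**2 + 12*6)) = 49*(-48 + (3 + 2*36 + 72)) = 49*(-48 + (3 + 72 + 72)) = 49*(-48 + 147) = 49*99 = 4851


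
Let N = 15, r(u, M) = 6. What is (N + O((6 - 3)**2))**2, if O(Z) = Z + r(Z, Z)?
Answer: 900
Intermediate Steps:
O(Z) = 6 + Z (O(Z) = Z + 6 = 6 + Z)
(N + O((6 - 3)**2))**2 = (15 + (6 + (6 - 3)**2))**2 = (15 + (6 + 3**2))**2 = (15 + (6 + 9))**2 = (15 + 15)**2 = 30**2 = 900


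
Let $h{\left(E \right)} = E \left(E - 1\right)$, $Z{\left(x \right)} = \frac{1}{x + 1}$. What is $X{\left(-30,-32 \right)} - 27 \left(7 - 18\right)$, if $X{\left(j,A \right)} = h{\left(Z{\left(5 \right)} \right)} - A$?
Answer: $\frac{11839}{36} \approx 328.86$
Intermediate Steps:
$Z{\left(x \right)} = \frac{1}{1 + x}$
$h{\left(E \right)} = E \left(-1 + E\right)$
$X{\left(j,A \right)} = - \frac{5}{36} - A$ ($X{\left(j,A \right)} = \frac{-1 + \frac{1}{1 + 5}}{1 + 5} - A = \frac{-1 + \frac{1}{6}}{6} - A = \frac{1}{6} \left(- \frac{5}{6}\right) - A = - \frac{5}{36} - A$)
$X{\left(-30,-32 \right)} - 27 \left(7 - 18\right) = \left(- \frac{5}{36} - -32\right) - 27 \left(7 - 18\right) = \left(- \frac{5}{36} + 32\right) - 27 \left(-11\right) = \frac{1147}{36} - -297 = \frac{1147}{36} + 297 = \frac{11839}{36}$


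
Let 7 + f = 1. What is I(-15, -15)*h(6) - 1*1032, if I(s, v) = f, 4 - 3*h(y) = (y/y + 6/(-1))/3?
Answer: -3130/3 ≈ -1043.3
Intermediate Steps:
f = -6 (f = -7 + 1 = -6)
h(y) = 17/9 (h(y) = 4/3 - (y/y + 6/(-1))/(3*3) = 4/3 - (1 + 6*(-1))/(3*3) = 4/3 - (1 - 6)/(3*3) = 4/3 - (-5)/(3*3) = 4/3 - ⅓*(-5/3) = 4/3 + 5/9 = 17/9)
I(s, v) = -6
I(-15, -15)*h(6) - 1*1032 = -6*17/9 - 1*1032 = -34/3 - 1032 = -3130/3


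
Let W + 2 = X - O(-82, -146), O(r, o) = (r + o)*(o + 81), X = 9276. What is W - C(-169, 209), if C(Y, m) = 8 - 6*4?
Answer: -5530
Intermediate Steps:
O(r, o) = (81 + o)*(o + r) (O(r, o) = (o + r)*(81 + o) = (81 + o)*(o + r))
C(Y, m) = -16 (C(Y, m) = 8 - 24 = -16)
W = -5546 (W = -2 + (9276 - ((-146)**2 + 81*(-146) + 81*(-82) - 146*(-82))) = -2 + (9276 - (21316 - 11826 - 6642 + 11972)) = -2 + (9276 - 1*14820) = -2 + (9276 - 14820) = -2 - 5544 = -5546)
W - C(-169, 209) = -5546 - 1*(-16) = -5546 + 16 = -5530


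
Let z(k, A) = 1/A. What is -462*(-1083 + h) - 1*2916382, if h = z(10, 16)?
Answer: -19328519/8 ≈ -2.4161e+6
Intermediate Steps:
h = 1/16 ≈ 0.062500
-462*(-1083 + h) - 1*2916382 = -462*(-1083 + 1/16) - 1*2916382 = -462*(-17327/16) - 2916382 = 4002537/8 - 2916382 = -19328519/8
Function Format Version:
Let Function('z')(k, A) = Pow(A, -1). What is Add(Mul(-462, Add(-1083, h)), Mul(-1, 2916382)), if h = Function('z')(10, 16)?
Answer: Rational(-19328519, 8) ≈ -2.4161e+6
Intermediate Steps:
h = Rational(1, 16) (h = Pow(16, -1) = Rational(1, 16) ≈ 0.062500)
Add(Mul(-462, Add(-1083, h)), Mul(-1, 2916382)) = Add(Mul(-462, Add(-1083, Rational(1, 16))), Mul(-1, 2916382)) = Add(Mul(-462, Rational(-17327, 16)), -2916382) = Add(Rational(4002537, 8), -2916382) = Rational(-19328519, 8)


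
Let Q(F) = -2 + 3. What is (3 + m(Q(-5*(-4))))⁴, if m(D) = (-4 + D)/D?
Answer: 0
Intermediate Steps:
Q(F) = 1
m(D) = (-4 + D)/D
(3 + m(Q(-5*(-4))))⁴ = (3 + (-4 + 1)/1)⁴ = (3 + 1*(-3))⁴ = (3 - 3)⁴ = 0⁴ = 0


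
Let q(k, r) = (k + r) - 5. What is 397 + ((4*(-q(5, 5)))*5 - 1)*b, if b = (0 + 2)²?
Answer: -7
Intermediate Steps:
q(k, r) = -5 + k + r
b = 4 (b = 2² = 4)
397 + ((4*(-q(5, 5)))*5 - 1)*b = 397 + ((4*(-(-5 + 5 + 5)))*5 - 1)*4 = 397 + ((4*(-1*5))*5 - 1)*4 = 397 + ((4*(-5))*5 - 1)*4 = 397 + (-20*5 - 1)*4 = 397 + (-100 - 1)*4 = 397 - 101*4 = 397 - 404 = -7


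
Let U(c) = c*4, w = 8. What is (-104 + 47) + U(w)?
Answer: -25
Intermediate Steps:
U(c) = 4*c
(-104 + 47) + U(w) = (-104 + 47) + 4*8 = -57 + 32 = -25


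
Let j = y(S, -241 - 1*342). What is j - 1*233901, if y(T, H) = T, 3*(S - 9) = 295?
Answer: -701381/3 ≈ -2.3379e+5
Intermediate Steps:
S = 322/3 (S = 9 + (1/3)*295 = 9 + 295/3 = 322/3 ≈ 107.33)
j = 322/3 ≈ 107.33
j - 1*233901 = 322/3 - 1*233901 = 322/3 - 233901 = -701381/3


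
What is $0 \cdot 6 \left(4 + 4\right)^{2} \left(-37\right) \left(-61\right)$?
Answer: $0$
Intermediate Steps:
$0 \cdot 6 \left(4 + 4\right)^{2} \left(-37\right) \left(-61\right) = 0 \cdot 8^{2} \left(-37\right) \left(-61\right) = 0 \cdot 64 \left(-37\right) \left(-61\right) = 0 \left(-37\right) \left(-61\right) = 0 \left(-61\right) = 0$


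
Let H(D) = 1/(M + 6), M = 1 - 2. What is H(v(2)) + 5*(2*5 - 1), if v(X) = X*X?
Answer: 226/5 ≈ 45.200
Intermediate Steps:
v(X) = X²
M = -1
H(D) = ⅕ (H(D) = 1/(-1 + 6) = 1/5 = ⅕)
H(v(2)) + 5*(2*5 - 1) = ⅕ + 5*(2*5 - 1) = ⅕ + 5*(10 - 1) = ⅕ + 5*9 = ⅕ + 45 = 226/5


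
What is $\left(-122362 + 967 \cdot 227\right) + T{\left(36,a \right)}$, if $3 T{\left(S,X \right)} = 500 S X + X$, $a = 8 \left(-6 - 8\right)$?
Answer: $- \frac{1724671}{3} \approx -5.7489 \cdot 10^{5}$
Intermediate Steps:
$a = -112$ ($a = 8 \left(-14\right) = -112$)
$T{\left(S,X \right)} = \frac{X}{3} + \frac{500 S X}{3}$ ($T{\left(S,X \right)} = \frac{500 S X + X}{3} = \frac{X + 500 S X}{3} = \frac{X}{3} + \frac{500 S X}{3}$)
$\left(-122362 + 967 \cdot 227\right) + T{\left(36,a \right)} = \left(-122362 + 967 \cdot 227\right) + \frac{1}{3} \left(-112\right) \left(1 + 500 \cdot 36\right) = \left(-122362 + 219509\right) + \frac{1}{3} \left(-112\right) \left(1 + 18000\right) = 97147 + \frac{1}{3} \left(-112\right) 18001 = 97147 - \frac{2016112}{3} = - \frac{1724671}{3}$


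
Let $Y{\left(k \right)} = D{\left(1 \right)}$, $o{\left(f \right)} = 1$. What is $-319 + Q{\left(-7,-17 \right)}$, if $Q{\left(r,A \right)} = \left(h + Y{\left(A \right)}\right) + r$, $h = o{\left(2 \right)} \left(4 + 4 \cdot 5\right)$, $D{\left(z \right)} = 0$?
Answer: $-302$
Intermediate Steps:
$Y{\left(k \right)} = 0$
$h = 24$ ($h = 1 \left(4 + 4 \cdot 5\right) = 1 \left(4 + 20\right) = 1 \cdot 24 = 24$)
$Q{\left(r,A \right)} = 24 + r$ ($Q{\left(r,A \right)} = \left(24 + 0\right) + r = 24 + r$)
$-319 + Q{\left(-7,-17 \right)} = -319 + \left(24 - 7\right) = -319 + 17 = -302$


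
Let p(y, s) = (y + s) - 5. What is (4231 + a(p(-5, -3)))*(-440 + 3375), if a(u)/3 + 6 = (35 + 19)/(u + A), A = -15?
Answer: 172874435/14 ≈ 1.2348e+7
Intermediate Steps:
p(y, s) = -5 + s + y (p(y, s) = (s + y) - 5 = -5 + s + y)
a(u) = -18 + 162/(-15 + u) (a(u) = -18 + 3*((35 + 19)/(u - 15)) = -18 + 3*(54/(-15 + u)) = -18 + 162/(-15 + u))
(4231 + a(p(-5, -3)))*(-440 + 3375) = (4231 + 18*(24 - (-5 - 3 - 5))/(-15 + (-5 - 3 - 5)))*(-440 + 3375) = (4231 + 18*(24 - 1*(-13))/(-15 - 13))*2935 = (4231 + 18*(24 + 13)/(-28))*2935 = (4231 + 18*(-1/28)*37)*2935 = (4231 - 333/14)*2935 = (58901/14)*2935 = 172874435/14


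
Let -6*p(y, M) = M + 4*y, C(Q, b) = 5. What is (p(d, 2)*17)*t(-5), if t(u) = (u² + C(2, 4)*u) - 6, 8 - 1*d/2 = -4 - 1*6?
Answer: 2482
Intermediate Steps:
d = 36 (d = 16 - 2*(-4 - 1*6) = 16 - 2*(-4 - 6) = 16 - 2*(-10) = 16 + 20 = 36)
t(u) = -6 + u² + 5*u (t(u) = (u² + 5*u) - 6 = -6 + u² + 5*u)
p(y, M) = -2*y/3 - M/6 (p(y, M) = -(M + 4*y)/6 = -2*y/3 - M/6)
(p(d, 2)*17)*t(-5) = ((-⅔*36 - ⅙*2)*17)*(-6 + (-5)² + 5*(-5)) = ((-24 - ⅓)*17)*(-6 + 25 - 25) = -73/3*17*(-6) = -1241/3*(-6) = 2482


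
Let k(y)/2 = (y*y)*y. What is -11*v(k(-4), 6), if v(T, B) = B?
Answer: -66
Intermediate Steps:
k(y) = 2*y**3 (k(y) = 2*((y*y)*y) = 2*(y**2*y) = 2*y**3)
-11*v(k(-4), 6) = -11*6 = -66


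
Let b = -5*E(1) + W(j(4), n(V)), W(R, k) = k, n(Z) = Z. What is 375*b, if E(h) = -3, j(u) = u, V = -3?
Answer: 4500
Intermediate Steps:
b = 12 (b = -5*(-3) - 3 = 15 - 3 = 12)
375*b = 375*12 = 4500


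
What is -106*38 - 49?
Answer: -4077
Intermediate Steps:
-106*38 - 49 = -4028 - 49 = -4077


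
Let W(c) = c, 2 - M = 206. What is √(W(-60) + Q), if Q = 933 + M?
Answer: √669 ≈ 25.865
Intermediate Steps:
M = -204 (M = 2 - 1*206 = 2 - 206 = -204)
Q = 729 (Q = 933 - 204 = 729)
√(W(-60) + Q) = √(-60 + 729) = √669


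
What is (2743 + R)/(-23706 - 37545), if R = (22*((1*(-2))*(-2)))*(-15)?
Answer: -1423/61251 ≈ -0.023232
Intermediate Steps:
R = -1320 (R = (22*(-2*(-2)))*(-15) = (22*4)*(-15) = 88*(-15) = -1320)
(2743 + R)/(-23706 - 37545) = (2743 - 1320)/(-23706 - 37545) = 1423/(-61251) = 1423*(-1/61251) = -1423/61251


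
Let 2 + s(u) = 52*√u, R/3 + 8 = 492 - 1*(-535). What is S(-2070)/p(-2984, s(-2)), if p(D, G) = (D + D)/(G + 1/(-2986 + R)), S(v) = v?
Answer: -145935/211864 + 13455*I*√2/746 ≈ -0.68881 + 25.507*I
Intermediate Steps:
R = 3057 (R = -24 + 3*(492 - 1*(-535)) = -24 + 3*(492 + 535) = -24 + 3*1027 = -24 + 3081 = 3057)
s(u) = -2 + 52*√u
p(D, G) = 2*D/(1/71 + G) (p(D, G) = (D + D)/(G + 1/(-2986 + 3057)) = (2*D)/(G + 1/71) = (2*D)/(1/71 + G) = 2*D/(1/71 + G))
S(-2070)/p(-2984, s(-2)) = -(-1035/211864 - 1035*(-2 + 52*√(-2))/2984) = -(-1035/211864 - 1035*(-2 + 52*(I*√2))/2984) = -(-1035/211864 - 1035*(-2 + 52*I*√2)/2984) = -(145935/211864 - 13455*I*√2/746) = -2070*(141/423728 - 13*I*√2/1492) = -145935/211864 + 13455*I*√2/746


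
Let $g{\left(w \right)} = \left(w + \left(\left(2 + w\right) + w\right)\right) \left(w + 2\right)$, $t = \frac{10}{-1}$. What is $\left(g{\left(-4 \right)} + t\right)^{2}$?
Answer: $100$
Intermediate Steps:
$t = -10$ ($t = 10 \left(-1\right) = -10$)
$g{\left(w \right)} = \left(2 + w\right) \left(2 + 3 w\right)$ ($g{\left(w \right)} = \left(w + \left(2 + 2 w\right)\right) \left(2 + w\right) = \left(2 + 3 w\right) \left(2 + w\right) = \left(2 + w\right) \left(2 + 3 w\right)$)
$\left(g{\left(-4 \right)} + t\right)^{2} = \left(\left(4 + 3 \left(-4\right)^{2} + 8 \left(-4\right)\right) - 10\right)^{2} = \left(\left(4 + 3 \cdot 16 - 32\right) - 10\right)^{2} = \left(\left(4 + 48 - 32\right) - 10\right)^{2} = \left(20 - 10\right)^{2} = 10^{2} = 100$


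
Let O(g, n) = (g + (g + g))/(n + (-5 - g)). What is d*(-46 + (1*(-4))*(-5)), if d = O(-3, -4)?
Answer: -39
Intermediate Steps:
O(g, n) = 3*g/(-5 + n - g) (O(g, n) = (g + 2*g)/(-5 + n - g) = (3*g)/(-5 + n - g) = 3*g/(-5 + n - g))
d = 3/2 (d = -3*(-3)/(5 - 3 - 1*(-4)) = -3*(-3)/(5 - 3 + 4) = -3*(-3)/6 = -3*(-3)*⅙ = 3/2 ≈ 1.5000)
d*(-46 + (1*(-4))*(-5)) = 3*(-46 + (1*(-4))*(-5))/2 = 3*(-46 - 4*(-5))/2 = 3*(-46 + 20)/2 = (3/2)*(-26) = -39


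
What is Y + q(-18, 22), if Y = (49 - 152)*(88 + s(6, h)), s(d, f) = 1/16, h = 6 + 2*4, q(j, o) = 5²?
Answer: -144727/16 ≈ -9045.4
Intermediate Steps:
q(j, o) = 25
h = 14 (h = 6 + 8 = 14)
s(d, f) = 1/16
Y = -145127/16 (Y = (49 - 152)*(88 + 1/16) = -103*1409/16 = -145127/16 ≈ -9070.4)
Y + q(-18, 22) = -145127/16 + 25 = -144727/16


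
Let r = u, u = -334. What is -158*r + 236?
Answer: 53008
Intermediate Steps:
r = -334
-158*r + 236 = -158*(-334) + 236 = 52772 + 236 = 53008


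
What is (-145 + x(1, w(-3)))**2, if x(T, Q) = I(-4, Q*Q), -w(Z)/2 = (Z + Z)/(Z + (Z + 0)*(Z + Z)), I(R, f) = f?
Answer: 13024881/625 ≈ 20840.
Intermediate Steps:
w(Z) = -4*Z/(Z + 2*Z**2) (w(Z) = -2*(Z + Z)/(Z + (Z + 0)*(Z + Z)) = -2*2*Z/(Z + Z*(2*Z)) = -2*2*Z/(Z + 2*Z**2) = -4*Z/(Z + 2*Z**2))
x(T, Q) = Q**2 (x(T, Q) = Q*Q = Q**2)
(-145 + x(1, w(-3)))**2 = (-145 + (-4/(1 + 2*(-3)))**2)**2 = (-145 + (-4/(1 - 6))**2)**2 = (-145 + (-4/(-5))**2)**2 = (-145 + (-4*(-1/5))**2)**2 = (-145 + (4/5)**2)**2 = (-145 + 16/25)**2 = (-3609/25)**2 = 13024881/625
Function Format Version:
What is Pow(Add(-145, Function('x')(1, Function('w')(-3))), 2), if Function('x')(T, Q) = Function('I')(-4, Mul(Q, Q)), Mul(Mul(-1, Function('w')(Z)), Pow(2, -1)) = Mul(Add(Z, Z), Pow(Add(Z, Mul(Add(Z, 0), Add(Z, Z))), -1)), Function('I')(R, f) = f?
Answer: Rational(13024881, 625) ≈ 20840.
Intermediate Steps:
Function('w')(Z) = Mul(-4, Z, Pow(Add(Z, Mul(2, Pow(Z, 2))), -1)) (Function('w')(Z) = Mul(-2, Mul(Add(Z, Z), Pow(Add(Z, Mul(Add(Z, 0), Add(Z, Z))), -1))) = Mul(-2, Mul(Mul(2, Z), Pow(Add(Z, Mul(Z, Mul(2, Z))), -1))) = Mul(-2, Mul(Mul(2, Z), Pow(Add(Z, Mul(2, Pow(Z, 2))), -1))) = Mul(-2, Mul(2, Z, Pow(Add(Z, Mul(2, Pow(Z, 2))), -1))) = Mul(-4, Z, Pow(Add(Z, Mul(2, Pow(Z, 2))), -1)))
Function('x')(T, Q) = Pow(Q, 2) (Function('x')(T, Q) = Mul(Q, Q) = Pow(Q, 2))
Pow(Add(-145, Function('x')(1, Function('w')(-3))), 2) = Pow(Add(-145, Pow(Mul(-4, Pow(Add(1, Mul(2, -3)), -1)), 2)), 2) = Pow(Add(-145, Pow(Mul(-4, Pow(Add(1, -6), -1)), 2)), 2) = Pow(Add(-145, Pow(Mul(-4, Pow(-5, -1)), 2)), 2) = Pow(Add(-145, Pow(Mul(-4, Rational(-1, 5)), 2)), 2) = Pow(Add(-145, Pow(Rational(4, 5), 2)), 2) = Pow(Add(-145, Rational(16, 25)), 2) = Pow(Rational(-3609, 25), 2) = Rational(13024881, 625)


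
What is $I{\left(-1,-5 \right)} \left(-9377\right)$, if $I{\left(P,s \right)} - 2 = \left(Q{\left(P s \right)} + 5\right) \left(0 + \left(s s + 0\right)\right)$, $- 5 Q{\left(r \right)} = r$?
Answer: $-956454$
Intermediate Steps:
$Q{\left(r \right)} = - \frac{r}{5}$
$I{\left(P,s \right)} = 2 + s^{2} \left(5 - \frac{P s}{5}\right)$ ($I{\left(P,s \right)} = 2 + \left(- \frac{P s}{5} + 5\right) \left(0 + \left(s s + 0\right)\right) = 2 + \left(- \frac{P s}{5} + 5\right) \left(0 + \left(s^{2} + 0\right)\right) = 2 + \left(5 - \frac{P s}{5}\right) \left(0 + s^{2}\right) = 2 + \left(5 - \frac{P s}{5}\right) s^{2} = 2 + s^{2} \left(5 - \frac{P s}{5}\right)$)
$I{\left(-1,-5 \right)} \left(-9377\right) = \left(2 + 5 \left(-5\right)^{2} - - \frac{\left(-5\right)^{3}}{5}\right) \left(-9377\right) = \left(2 + 5 \cdot 25 - \left(- \frac{1}{5}\right) \left(-125\right)\right) \left(-9377\right) = \left(2 + 125 - 25\right) \left(-9377\right) = 102 \left(-9377\right) = -956454$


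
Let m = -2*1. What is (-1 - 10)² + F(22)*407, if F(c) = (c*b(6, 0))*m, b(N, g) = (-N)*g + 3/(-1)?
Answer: 53845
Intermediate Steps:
b(N, g) = -3 - N*g (b(N, g) = -N*g + 3*(-1) = -N*g - 3 = -3 - N*g)
m = -2
F(c) = 6*c (F(c) = (c*(-3 - 1*6*0))*(-2) = (c*(-3 + 0))*(-2) = (c*(-3))*(-2) = -3*c*(-2) = 6*c)
(-1 - 10)² + F(22)*407 = (-1 - 10)² + (6*22)*407 = (-11)² + 132*407 = 121 + 53724 = 53845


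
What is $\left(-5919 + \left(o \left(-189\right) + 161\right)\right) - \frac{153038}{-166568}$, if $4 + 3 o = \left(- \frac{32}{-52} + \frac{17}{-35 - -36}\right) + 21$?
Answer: $- \frac{8594247189}{1082692} \approx -7937.9$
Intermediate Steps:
$o = \frac{150}{13}$ ($o = - \frac{4}{3} + \frac{\left(- \frac{32}{-52} + \frac{17}{-35 - -36}\right) + 21}{3} = - \frac{4}{3} + \frac{\left(\left(-32\right) \left(- \frac{1}{52}\right) + \frac{17}{-35 + 36}\right) + 21}{3} = - \frac{4}{3} + \frac{\left(\frac{8}{13} + \frac{17}{1}\right) + 21}{3} = - \frac{4}{3} + \frac{\left(\frac{8}{13} + 17 \cdot 1\right) + 21}{3} = - \frac{4}{3} + \frac{\left(\frac{8}{13} + 17\right) + 21}{3} = - \frac{4}{3} + \frac{\frac{229}{13} + 21}{3} = - \frac{4}{3} + \frac{1}{3} \cdot \frac{502}{13} = - \frac{4}{3} + \frac{502}{39} = \frac{150}{13} \approx 11.538$)
$\left(-5919 + \left(o \left(-189\right) + 161\right)\right) - \frac{153038}{-166568} = \left(-5919 + \left(\frac{150}{13} \left(-189\right) + 161\right)\right) - \frac{153038}{-166568} = \left(-5919 + \left(- \frac{28350}{13} + 161\right)\right) - - \frac{76519}{83284} = \left(-5919 - \frac{26257}{13}\right) + \frac{76519}{83284} = - \frac{103204}{13} + \frac{76519}{83284} = - \frac{8594247189}{1082692}$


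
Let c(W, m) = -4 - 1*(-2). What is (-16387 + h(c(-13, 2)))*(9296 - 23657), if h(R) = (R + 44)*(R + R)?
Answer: 237746355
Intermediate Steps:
c(W, m) = -2 (c(W, m) = -4 + 2 = -2)
h(R) = 2*R*(44 + R) (h(R) = (44 + R)*(2*R) = 2*R*(44 + R))
(-16387 + h(c(-13, 2)))*(9296 - 23657) = (-16387 + 2*(-2)*(44 - 2))*(9296 - 23657) = (-16387 + 2*(-2)*42)*(-14361) = (-16387 - 168)*(-14361) = -16555*(-14361) = 237746355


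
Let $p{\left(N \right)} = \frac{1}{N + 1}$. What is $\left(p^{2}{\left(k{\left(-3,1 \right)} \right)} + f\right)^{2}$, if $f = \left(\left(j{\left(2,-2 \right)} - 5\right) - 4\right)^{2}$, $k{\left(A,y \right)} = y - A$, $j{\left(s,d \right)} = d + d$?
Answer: $\frac{17859076}{625} \approx 28575.0$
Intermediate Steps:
$j{\left(s,d \right)} = 2 d$
$f = 169$ ($f = \left(\left(2 \left(-2\right) - 5\right) - 4\right)^{2} = \left(\left(-4 - 5\right) - 4\right)^{2} = \left(-9 - 4\right)^{2} = \left(-13\right)^{2} = 169$)
$p{\left(N \right)} = \frac{1}{1 + N}$
$\left(p^{2}{\left(k{\left(-3,1 \right)} \right)} + f\right)^{2} = \left(\left(\frac{1}{1 + \left(1 - -3\right)}\right)^{2} + 169\right)^{2} = \left(\left(\frac{1}{1 + \left(1 + 3\right)}\right)^{2} + 169\right)^{2} = \left(\left(\frac{1}{1 + 4}\right)^{2} + 169\right)^{2} = \left(\left(\frac{1}{5}\right)^{2} + 169\right)^{2} = \left(\frac{1}{25} + 169\right)^{2} = \left(\frac{4226}{25}\right)^{2} = \frac{17859076}{625}$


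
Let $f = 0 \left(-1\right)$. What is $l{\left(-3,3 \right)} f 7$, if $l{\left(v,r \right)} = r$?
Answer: $0$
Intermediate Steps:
$f = 0$
$l{\left(-3,3 \right)} f 7 = 3 \cdot 0 \cdot 7 = 0 \cdot 7 = 0$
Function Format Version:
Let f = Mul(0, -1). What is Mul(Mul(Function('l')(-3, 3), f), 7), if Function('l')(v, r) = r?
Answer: 0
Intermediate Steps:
f = 0
Mul(Mul(Function('l')(-3, 3), f), 7) = Mul(Mul(3, 0), 7) = Mul(0, 7) = 0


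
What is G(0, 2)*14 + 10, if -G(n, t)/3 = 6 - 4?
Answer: -74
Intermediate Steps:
G(n, t) = -6 (G(n, t) = -3*(6 - 4) = -3*2 = -6)
G(0, 2)*14 + 10 = -6*14 + 10 = -84 + 10 = -74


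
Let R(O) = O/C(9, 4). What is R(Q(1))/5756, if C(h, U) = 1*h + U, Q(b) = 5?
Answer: 5/74828 ≈ 6.6820e-5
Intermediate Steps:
C(h, U) = U + h (C(h, U) = h + U = U + h)
R(O) = O/13 (R(O) = O/(4 + 9) = O/13)
R(Q(1))/5756 = ((1/13)*5)/5756 = (5/13)*(1/5756) = 5/74828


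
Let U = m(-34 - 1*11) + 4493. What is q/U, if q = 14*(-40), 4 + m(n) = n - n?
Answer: -560/4489 ≈ -0.12475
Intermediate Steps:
m(n) = -4 (m(n) = -4 + (n - n) = -4 + 0 = -4)
q = -560
U = 4489 (U = -4 + 4493 = 4489)
q/U = -560/4489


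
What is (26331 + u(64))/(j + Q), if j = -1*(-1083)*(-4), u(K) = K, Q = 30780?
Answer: 26395/26448 ≈ 0.99800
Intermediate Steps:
j = -4332 (j = 1083*(-4) = -4332)
(26331 + u(64))/(j + Q) = (26331 + 64)/(-4332 + 30780) = 26395/26448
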